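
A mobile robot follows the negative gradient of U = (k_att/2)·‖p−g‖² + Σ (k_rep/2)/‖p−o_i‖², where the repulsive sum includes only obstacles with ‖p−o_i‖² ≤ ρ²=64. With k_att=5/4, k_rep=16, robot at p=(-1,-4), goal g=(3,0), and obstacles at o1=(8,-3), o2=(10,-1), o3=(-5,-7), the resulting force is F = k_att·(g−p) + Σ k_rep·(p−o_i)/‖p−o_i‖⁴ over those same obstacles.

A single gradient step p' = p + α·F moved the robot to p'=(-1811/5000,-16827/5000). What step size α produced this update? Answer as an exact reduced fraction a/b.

α = 1/8

F_att = 5/4·(g−p) = 5/4·(4,4) = (5.0000,5.0000)
o1: d²=82 > ρ²=64 → inactive
o2: d²=130 > ρ²=64 → inactive
o3: d²=25 ≤ ρ²=64; F_rep = 16·(4,3)/25² = (0.1024,0.0768)
F = F_att + ΣF_rep = (5.1024,5.0768)
Δp = p'−p = (0.6378,0.6346); α = Δx/Fx = (3189/5000) / (3189/625) = 1/8
check: Δy/Fy = (3173/5000) / (3173/625) = 1/8 ✓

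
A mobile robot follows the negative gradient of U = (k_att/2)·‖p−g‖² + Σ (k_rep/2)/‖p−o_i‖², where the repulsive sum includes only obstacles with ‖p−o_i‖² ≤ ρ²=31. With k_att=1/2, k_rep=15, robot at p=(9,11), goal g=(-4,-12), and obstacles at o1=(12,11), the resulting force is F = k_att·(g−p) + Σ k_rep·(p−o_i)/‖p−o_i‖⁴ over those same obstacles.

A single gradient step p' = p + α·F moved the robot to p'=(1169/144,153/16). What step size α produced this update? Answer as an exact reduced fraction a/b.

F_att = 1/2·(g−p) = 1/2·(-13,-23) = (-6.5000,-11.5000)
o1: d²=9 ≤ ρ²=31; F_rep = 15·(-3,0)/9² = (-0.5556,0.0000)
F = F_att + ΣF_rep = (-7.0556,-11.5000)
Δp = p'−p = (-0.8819,-1.4375); α = Δx/Fx = (-127/144) / (-127/18) = 1/8
check: Δy/Fy = (-23/16) / (-23/2) = 1/8 ✓

α = 1/8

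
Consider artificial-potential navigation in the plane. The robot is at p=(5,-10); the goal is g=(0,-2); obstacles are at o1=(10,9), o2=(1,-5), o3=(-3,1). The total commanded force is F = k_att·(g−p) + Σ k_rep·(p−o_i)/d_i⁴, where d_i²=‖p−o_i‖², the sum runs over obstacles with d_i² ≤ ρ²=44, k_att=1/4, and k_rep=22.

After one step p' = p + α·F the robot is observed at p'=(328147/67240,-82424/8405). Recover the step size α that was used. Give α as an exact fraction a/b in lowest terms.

F_att = 1/4·(g−p) = 1/4·(-5,8) = (-1.2500,2.0000)
o1: d²=386 > ρ²=44 → inactive
o2: d²=41 ≤ ρ²=44; F_rep = 22·(4,-5)/41² = (0.0523,-0.0654)
o3: d²=185 > ρ²=44 → inactive
F = F_att + ΣF_rep = (-1.1977,1.9346)
Δp = p'−p = (-0.1198,0.1935); α = Δx/Fx = (-8053/67240) / (-8053/6724) = 1/10
check: Δy/Fy = (1626/8405) / (3252/1681) = 1/10 ✓

α = 1/10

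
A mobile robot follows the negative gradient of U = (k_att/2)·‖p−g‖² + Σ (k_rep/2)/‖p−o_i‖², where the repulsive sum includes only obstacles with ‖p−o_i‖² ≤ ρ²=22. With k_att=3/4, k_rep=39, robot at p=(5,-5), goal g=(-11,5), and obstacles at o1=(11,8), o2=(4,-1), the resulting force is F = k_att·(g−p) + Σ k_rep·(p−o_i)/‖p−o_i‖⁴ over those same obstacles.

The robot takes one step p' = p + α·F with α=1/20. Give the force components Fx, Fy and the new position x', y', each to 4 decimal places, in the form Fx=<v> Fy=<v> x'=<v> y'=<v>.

Fx=-11.8651 Fy=6.9602 x'=4.4067 y'=-4.6520

F_att = 3/4·(g−p) = 3/4·(-16,10) = (-12.0000,7.5000)
o1: d²=205 > ρ²=22 → inactive
o2: d²=17 ≤ ρ²=22; F_rep = 39·(1,-4)/17² = (0.1349,-0.5398)
F = F_att + ΣF_rep = (-11.8651,6.9602)
p' = p + 1/20·F = (4.4067,-4.6520)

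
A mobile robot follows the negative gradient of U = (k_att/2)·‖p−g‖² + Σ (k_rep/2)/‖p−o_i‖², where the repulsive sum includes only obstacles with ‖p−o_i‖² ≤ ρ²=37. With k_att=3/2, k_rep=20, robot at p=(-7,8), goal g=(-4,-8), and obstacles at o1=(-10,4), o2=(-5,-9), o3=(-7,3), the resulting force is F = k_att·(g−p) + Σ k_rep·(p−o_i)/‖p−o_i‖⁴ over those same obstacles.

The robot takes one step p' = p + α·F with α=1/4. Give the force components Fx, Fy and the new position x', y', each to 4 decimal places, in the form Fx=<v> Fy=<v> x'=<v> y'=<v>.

F_att = 3/2·(g−p) = 3/2·(3,-16) = (4.5000,-24.0000)
o1: d²=25 ≤ ρ²=37; F_rep = 20·(3,4)/25² = (0.0960,0.1280)
o2: d²=293 > ρ²=37 → inactive
o3: d²=25 ≤ ρ²=37; F_rep = 20·(0,5)/25² = (0.0000,0.1600)
F = F_att + ΣF_rep = (4.5960,-23.7120)
p' = p + 1/4·F = (-5.8510,2.0720)

Fx=4.5960 Fy=-23.7120 x'=-5.8510 y'=2.0720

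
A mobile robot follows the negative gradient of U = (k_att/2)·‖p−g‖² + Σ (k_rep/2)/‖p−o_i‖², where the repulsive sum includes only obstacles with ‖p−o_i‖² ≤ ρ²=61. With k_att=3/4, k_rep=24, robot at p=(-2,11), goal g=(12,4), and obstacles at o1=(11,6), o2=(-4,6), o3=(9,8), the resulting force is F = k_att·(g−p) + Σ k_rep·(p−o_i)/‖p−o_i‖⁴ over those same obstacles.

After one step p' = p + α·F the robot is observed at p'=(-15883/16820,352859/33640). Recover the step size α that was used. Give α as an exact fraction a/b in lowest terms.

F_att = 3/4·(g−p) = 3/4·(14,-7) = (10.5000,-5.2500)
o1: d²=194 > ρ²=61 → inactive
o2: d²=29 ≤ ρ²=61; F_rep = 24·(2,5)/29² = (0.0571,0.1427)
o3: d²=130 > ρ²=61 → inactive
F = F_att + ΣF_rep = (10.5571,-5.1073)
Δp = p'−p = (1.0557,-0.5107); α = Δx/Fx = (17757/16820) / (17757/1682) = 1/10
check: Δy/Fy = (-17181/33640) / (-17181/3364) = 1/10 ✓

α = 1/10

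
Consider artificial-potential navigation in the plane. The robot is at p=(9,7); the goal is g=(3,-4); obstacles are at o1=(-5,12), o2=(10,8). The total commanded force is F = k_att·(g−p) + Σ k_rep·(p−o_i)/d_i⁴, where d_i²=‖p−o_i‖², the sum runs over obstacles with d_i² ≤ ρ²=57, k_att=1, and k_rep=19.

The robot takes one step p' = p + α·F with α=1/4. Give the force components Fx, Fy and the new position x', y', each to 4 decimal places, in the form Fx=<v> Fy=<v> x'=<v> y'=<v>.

F_att = 1·(g−p) = 1·(-6,-11) = (-6.0000,-11.0000)
o1: d²=221 > ρ²=57 → inactive
o2: d²=2 ≤ ρ²=57; F_rep = 19·(-1,-1)/2² = (-4.7500,-4.7500)
F = F_att + ΣF_rep = (-10.7500,-15.7500)
p' = p + 1/4·F = (6.3125,3.0625)

Fx=-10.7500 Fy=-15.7500 x'=6.3125 y'=3.0625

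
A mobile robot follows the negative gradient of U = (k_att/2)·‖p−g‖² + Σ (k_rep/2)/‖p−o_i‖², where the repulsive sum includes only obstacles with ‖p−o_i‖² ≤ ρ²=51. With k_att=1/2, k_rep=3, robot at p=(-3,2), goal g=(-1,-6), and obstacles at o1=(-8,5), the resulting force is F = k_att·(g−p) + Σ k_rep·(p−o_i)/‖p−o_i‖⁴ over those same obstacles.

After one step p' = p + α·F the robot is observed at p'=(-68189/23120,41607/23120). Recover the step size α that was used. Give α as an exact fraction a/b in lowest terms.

α = 1/20

F_att = 1/2·(g−p) = 1/2·(2,-8) = (1.0000,-4.0000)
o1: d²=34 ≤ ρ²=51; F_rep = 3·(5,-3)/34² = (0.0130,-0.0078)
F = F_att + ΣF_rep = (1.0130,-4.0078)
Δp = p'−p = (0.0506,-0.2004); α = Δx/Fx = (1171/23120) / (1171/1156) = 1/20
check: Δy/Fy = (-4633/23120) / (-4633/1156) = 1/20 ✓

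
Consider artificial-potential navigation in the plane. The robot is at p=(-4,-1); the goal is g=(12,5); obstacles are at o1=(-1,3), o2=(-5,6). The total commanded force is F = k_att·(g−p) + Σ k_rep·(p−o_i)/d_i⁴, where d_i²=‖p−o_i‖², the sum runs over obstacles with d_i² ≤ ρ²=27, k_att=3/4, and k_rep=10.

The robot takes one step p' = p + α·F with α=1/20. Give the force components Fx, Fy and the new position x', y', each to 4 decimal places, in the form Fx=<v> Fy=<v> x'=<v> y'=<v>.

Fx=11.9520 Fy=4.4360 x'=-3.4024 y'=-0.7782

F_att = 3/4·(g−p) = 3/4·(16,6) = (12.0000,4.5000)
o1: d²=25 ≤ ρ²=27; F_rep = 10·(-3,-4)/25² = (-0.0480,-0.0640)
o2: d²=50 > ρ²=27 → inactive
F = F_att + ΣF_rep = (11.9520,4.4360)
p' = p + 1/20·F = (-3.4024,-0.7782)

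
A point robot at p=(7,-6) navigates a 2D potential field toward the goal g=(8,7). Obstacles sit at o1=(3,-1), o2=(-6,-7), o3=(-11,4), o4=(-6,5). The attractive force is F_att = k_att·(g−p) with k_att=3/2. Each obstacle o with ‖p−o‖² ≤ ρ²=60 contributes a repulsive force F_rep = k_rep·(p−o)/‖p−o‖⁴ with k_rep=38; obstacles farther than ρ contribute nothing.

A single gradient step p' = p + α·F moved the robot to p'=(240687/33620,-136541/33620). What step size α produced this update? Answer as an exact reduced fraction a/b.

α = 1/10

F_att = 3/2·(g−p) = 3/2·(1,13) = (1.5000,19.5000)
o1: d²=41 ≤ ρ²=60; F_rep = 38·(4,-5)/41² = (0.0904,-0.1130)
o2: d²=170 > ρ²=60 → inactive
o3: d²=424 > ρ²=60 → inactive
o4: d²=290 > ρ²=60 → inactive
F = F_att + ΣF_rep = (1.5904,19.3870)
Δp = p'−p = (0.1590,1.9387); α = Δx/Fx = (5347/33620) / (5347/3362) = 1/10
check: Δy/Fy = (65179/33620) / (65179/3362) = 1/10 ✓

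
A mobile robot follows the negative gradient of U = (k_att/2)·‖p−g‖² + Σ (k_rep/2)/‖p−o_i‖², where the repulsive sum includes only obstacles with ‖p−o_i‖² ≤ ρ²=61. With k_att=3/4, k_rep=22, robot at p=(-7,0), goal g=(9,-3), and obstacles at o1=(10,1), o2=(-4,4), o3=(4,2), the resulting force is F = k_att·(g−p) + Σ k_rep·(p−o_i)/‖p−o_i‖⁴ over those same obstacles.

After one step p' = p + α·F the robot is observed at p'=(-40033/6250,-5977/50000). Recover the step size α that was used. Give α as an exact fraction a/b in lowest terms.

F_att = 3/4·(g−p) = 3/4·(16,-3) = (12.0000,-2.2500)
o1: d²=290 > ρ²=61 → inactive
o2: d²=25 ≤ ρ²=61; F_rep = 22·(-3,-4)/25² = (-0.1056,-0.1408)
o3: d²=125 > ρ²=61 → inactive
F = F_att + ΣF_rep = (11.8944,-2.3908)
Δp = p'−p = (0.5947,-0.1195); α = Δx/Fx = (3717/6250) / (7434/625) = 1/20
check: Δy/Fy = (-5977/50000) / (-5977/2500) = 1/20 ✓

α = 1/20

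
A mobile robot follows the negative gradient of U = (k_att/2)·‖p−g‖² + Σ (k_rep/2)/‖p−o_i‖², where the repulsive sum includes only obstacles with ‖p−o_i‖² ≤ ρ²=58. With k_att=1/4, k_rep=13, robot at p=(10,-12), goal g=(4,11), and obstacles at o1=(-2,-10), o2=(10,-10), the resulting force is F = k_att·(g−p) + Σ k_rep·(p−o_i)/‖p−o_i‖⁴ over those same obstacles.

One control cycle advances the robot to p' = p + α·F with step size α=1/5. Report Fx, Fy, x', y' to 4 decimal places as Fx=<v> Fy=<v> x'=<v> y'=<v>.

F_att = 1/4·(g−p) = 1/4·(-6,23) = (-1.5000,5.7500)
o1: d²=148 > ρ²=58 → inactive
o2: d²=4 ≤ ρ²=58; F_rep = 13·(0,-2)/4² = (0.0000,-1.6250)
F = F_att + ΣF_rep = (-1.5000,4.1250)
p' = p + 1/5·F = (9.7000,-11.1750)

Fx=-1.5000 Fy=4.1250 x'=9.7000 y'=-11.1750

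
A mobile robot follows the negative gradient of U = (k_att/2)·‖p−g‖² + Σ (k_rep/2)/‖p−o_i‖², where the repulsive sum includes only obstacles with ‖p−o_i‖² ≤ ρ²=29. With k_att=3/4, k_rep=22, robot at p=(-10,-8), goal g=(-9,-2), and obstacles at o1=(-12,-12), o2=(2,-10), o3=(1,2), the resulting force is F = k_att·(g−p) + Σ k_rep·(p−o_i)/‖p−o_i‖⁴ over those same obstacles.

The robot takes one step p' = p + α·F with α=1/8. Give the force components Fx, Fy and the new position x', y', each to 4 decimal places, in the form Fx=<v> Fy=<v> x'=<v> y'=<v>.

F_att = 3/4·(g−p) = 3/4·(1,6) = (0.7500,4.5000)
o1: d²=20 ≤ ρ²=29; F_rep = 22·(2,4)/20² = (0.1100,0.2200)
o2: d²=148 > ρ²=29 → inactive
o3: d²=221 > ρ²=29 → inactive
F = F_att + ΣF_rep = (0.8600,4.7200)
p' = p + 1/8·F = (-9.8925,-7.4100)

Fx=0.8600 Fy=4.7200 x'=-9.8925 y'=-7.4100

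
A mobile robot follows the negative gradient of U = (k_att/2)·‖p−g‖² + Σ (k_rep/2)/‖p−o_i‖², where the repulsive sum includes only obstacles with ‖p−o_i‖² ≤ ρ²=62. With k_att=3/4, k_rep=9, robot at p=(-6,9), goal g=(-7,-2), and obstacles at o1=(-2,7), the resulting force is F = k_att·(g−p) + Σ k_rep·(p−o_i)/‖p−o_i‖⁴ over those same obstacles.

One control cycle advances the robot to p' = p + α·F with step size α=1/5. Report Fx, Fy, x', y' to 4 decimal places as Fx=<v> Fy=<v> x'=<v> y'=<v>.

Fx=-0.8400 Fy=-8.2050 x'=-6.1680 y'=7.3590

F_att = 3/4·(g−p) = 3/4·(-1,-11) = (-0.7500,-8.2500)
o1: d²=20 ≤ ρ²=62; F_rep = 9·(-4,2)/20² = (-0.0900,0.0450)
F = F_att + ΣF_rep = (-0.8400,-8.2050)
p' = p + 1/5·F = (-6.1680,7.3590)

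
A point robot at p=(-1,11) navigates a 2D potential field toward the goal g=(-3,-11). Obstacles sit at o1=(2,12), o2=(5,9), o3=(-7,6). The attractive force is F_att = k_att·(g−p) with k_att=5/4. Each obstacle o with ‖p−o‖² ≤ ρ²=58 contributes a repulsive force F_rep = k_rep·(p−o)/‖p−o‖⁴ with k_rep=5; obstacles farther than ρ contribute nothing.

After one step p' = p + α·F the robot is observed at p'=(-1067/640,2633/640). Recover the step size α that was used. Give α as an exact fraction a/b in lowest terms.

α = 1/4

F_att = 5/4·(g−p) = 5/4·(-2,-22) = (-2.5000,-27.5000)
o1: d²=10 ≤ ρ²=58; F_rep = 5·(-3,-1)/10² = (-0.1500,-0.0500)
o2: d²=40 ≤ ρ²=58; F_rep = 5·(-6,2)/40² = (-0.0187,0.0063)
o3: d²=61 > ρ²=58 → inactive
F = F_att + ΣF_rep = (-2.6688,-27.5437)
Δp = p'−p = (-0.6672,-6.8859); α = Δx/Fx = (-427/640) / (-427/160) = 1/4
check: Δy/Fy = (-4407/640) / (-4407/160) = 1/4 ✓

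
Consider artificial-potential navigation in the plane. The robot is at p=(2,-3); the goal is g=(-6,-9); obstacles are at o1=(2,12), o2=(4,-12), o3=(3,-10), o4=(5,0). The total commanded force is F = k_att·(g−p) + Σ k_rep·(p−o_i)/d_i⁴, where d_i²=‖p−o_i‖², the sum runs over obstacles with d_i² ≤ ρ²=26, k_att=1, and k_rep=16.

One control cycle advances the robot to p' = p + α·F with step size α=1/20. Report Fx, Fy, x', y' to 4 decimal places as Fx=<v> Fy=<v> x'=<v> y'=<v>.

Fx=-8.1481 Fy=-6.1481 x'=1.5926 y'=-3.3074

F_att = 1·(g−p) = 1·(-8,-6) = (-8.0000,-6.0000)
o1: d²=225 > ρ²=26 → inactive
o2: d²=85 > ρ²=26 → inactive
o3: d²=50 > ρ²=26 → inactive
o4: d²=18 ≤ ρ²=26; F_rep = 16·(-3,-3)/18² = (-0.1481,-0.1481)
F = F_att + ΣF_rep = (-8.1481,-6.1481)
p' = p + 1/20·F = (1.5926,-3.3074)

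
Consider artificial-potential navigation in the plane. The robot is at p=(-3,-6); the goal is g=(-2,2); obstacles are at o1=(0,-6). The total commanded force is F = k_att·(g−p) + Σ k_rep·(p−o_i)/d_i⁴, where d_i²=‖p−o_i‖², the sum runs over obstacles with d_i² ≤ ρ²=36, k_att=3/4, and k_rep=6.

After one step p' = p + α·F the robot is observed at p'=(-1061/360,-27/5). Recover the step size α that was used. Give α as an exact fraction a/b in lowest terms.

F_att = 3/4·(g−p) = 3/4·(1,8) = (0.7500,6.0000)
o1: d²=9 ≤ ρ²=36; F_rep = 6·(-3,0)/9² = (-0.2222,0.0000)
F = F_att + ΣF_rep = (0.5278,6.0000)
Δp = p'−p = (0.0528,0.6000); α = Δx/Fx = (19/360) / (19/36) = 1/10
check: Δy/Fy = (3/5) / (6) = 1/10 ✓

α = 1/10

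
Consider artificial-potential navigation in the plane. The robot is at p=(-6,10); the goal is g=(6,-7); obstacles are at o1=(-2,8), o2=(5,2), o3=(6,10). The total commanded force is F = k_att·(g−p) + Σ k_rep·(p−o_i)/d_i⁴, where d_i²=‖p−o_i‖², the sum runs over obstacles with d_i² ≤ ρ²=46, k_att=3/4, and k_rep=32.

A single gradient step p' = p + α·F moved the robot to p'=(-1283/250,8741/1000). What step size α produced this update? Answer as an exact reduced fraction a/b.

α = 1/10

F_att = 3/4·(g−p) = 3/4·(12,-17) = (9.0000,-12.7500)
o1: d²=20 ≤ ρ²=46; F_rep = 32·(-4,2)/20² = (-0.3200,0.1600)
o2: d²=185 > ρ²=46 → inactive
o3: d²=144 > ρ²=46 → inactive
F = F_att + ΣF_rep = (8.6800,-12.5900)
Δp = p'−p = (0.8680,-1.2590); α = Δx/Fx = (217/250) / (217/25) = 1/10
check: Δy/Fy = (-1259/1000) / (-1259/100) = 1/10 ✓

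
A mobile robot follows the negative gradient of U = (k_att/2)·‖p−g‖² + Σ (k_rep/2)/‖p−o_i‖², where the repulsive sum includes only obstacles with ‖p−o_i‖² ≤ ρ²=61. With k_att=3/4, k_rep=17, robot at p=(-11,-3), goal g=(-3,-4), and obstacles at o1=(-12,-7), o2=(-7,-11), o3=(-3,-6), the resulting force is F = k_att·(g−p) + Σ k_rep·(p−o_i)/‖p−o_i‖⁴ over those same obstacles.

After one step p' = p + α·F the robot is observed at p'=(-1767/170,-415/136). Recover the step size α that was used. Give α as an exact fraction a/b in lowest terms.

F_att = 3/4·(g−p) = 3/4·(8,-1) = (6.0000,-0.7500)
o1: d²=17 ≤ ρ²=61; F_rep = 17·(1,4)/17² = (0.0588,0.2353)
o2: d²=80 > ρ²=61 → inactive
o3: d²=73 > ρ²=61 → inactive
F = F_att + ΣF_rep = (6.0588,-0.5147)
Δp = p'−p = (0.6059,-0.0515); α = Δx/Fx = (103/170) / (103/17) = 1/10
check: Δy/Fy = (-7/136) / (-35/68) = 1/10 ✓

α = 1/10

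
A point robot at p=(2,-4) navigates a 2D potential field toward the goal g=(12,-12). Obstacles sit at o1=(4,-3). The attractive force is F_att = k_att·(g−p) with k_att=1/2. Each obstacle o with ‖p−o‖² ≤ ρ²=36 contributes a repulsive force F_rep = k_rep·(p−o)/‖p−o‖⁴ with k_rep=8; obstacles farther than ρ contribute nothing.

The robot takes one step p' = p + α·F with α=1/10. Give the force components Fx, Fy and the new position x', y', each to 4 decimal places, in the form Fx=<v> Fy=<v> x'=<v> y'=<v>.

F_att = 1/2·(g−p) = 1/2·(10,-8) = (5.0000,-4.0000)
o1: d²=5 ≤ ρ²=36; F_rep = 8·(-2,-1)/5² = (-0.6400,-0.3200)
F = F_att + ΣF_rep = (4.3600,-4.3200)
p' = p + 1/10·F = (2.4360,-4.4320)

Fx=4.3600 Fy=-4.3200 x'=2.4360 y'=-4.4320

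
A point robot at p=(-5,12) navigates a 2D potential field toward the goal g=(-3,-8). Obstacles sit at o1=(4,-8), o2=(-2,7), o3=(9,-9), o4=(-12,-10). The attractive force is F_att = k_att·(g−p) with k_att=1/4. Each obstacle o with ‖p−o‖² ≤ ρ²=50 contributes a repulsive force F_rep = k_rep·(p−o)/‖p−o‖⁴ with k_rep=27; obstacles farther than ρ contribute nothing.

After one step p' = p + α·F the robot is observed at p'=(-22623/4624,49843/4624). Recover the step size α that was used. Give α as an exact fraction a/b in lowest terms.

F_att = 1/4·(g−p) = 1/4·(2,-20) = (0.5000,-5.0000)
o1: d²=481 > ρ²=50 → inactive
o2: d²=34 ≤ ρ²=50; F_rep = 27·(-3,5)/34² = (-0.0701,0.1168)
o3: d²=637 > ρ²=50 → inactive
o4: d²=533 > ρ²=50 → inactive
F = F_att + ΣF_rep = (0.4299,-4.8832)
Δp = p'−p = (0.1075,-1.2208); α = Δx/Fx = (497/4624) / (497/1156) = 1/4
check: Δy/Fy = (-5645/4624) / (-5645/1156) = 1/4 ✓

α = 1/4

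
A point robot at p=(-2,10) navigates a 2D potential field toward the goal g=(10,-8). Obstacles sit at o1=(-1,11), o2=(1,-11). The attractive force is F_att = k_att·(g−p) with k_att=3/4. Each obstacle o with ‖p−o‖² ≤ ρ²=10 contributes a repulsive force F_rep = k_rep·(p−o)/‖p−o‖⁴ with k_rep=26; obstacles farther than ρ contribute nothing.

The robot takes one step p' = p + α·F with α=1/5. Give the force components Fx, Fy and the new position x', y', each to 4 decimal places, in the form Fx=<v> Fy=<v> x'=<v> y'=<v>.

Fx=2.5000 Fy=-20.0000 x'=-1.5000 y'=6.0000

F_att = 3/4·(g−p) = 3/4·(12,-18) = (9.0000,-13.5000)
o1: d²=2 ≤ ρ²=10; F_rep = 26·(-1,-1)/2² = (-6.5000,-6.5000)
o2: d²=450 > ρ²=10 → inactive
F = F_att + ΣF_rep = (2.5000,-20.0000)
p' = p + 1/5·F = (-1.5000,6.0000)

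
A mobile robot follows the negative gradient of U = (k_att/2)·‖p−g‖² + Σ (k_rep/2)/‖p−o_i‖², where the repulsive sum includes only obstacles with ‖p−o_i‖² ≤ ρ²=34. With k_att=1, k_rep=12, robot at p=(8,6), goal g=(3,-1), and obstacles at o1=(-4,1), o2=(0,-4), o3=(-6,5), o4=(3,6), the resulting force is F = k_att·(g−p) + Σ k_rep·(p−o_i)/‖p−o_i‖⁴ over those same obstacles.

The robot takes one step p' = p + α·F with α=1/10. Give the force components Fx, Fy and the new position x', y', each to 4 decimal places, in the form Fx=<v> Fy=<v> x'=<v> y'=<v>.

F_att = 1·(g−p) = 1·(-5,-7) = (-5.0000,-7.0000)
o1: d²=169 > ρ²=34 → inactive
o2: d²=164 > ρ²=34 → inactive
o3: d²=197 > ρ²=34 → inactive
o4: d²=25 ≤ ρ²=34; F_rep = 12·(5,0)/25² = (0.0960,0.0000)
F = F_att + ΣF_rep = (-4.9040,-7.0000)
p' = p + 1/10·F = (7.5096,5.3000)

Fx=-4.9040 Fy=-7.0000 x'=7.5096 y'=5.3000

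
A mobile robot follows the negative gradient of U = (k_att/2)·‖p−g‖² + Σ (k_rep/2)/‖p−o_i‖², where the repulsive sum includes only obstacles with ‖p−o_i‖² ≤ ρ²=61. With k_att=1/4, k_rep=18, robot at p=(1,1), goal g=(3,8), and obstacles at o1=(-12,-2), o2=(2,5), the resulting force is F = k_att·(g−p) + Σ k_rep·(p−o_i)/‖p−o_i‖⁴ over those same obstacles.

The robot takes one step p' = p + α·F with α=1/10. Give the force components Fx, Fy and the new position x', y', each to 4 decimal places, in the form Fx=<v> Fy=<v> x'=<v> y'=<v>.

Fx=0.4377 Fy=1.5009 x'=1.0438 y'=1.1501

F_att = 1/4·(g−p) = 1/4·(2,7) = (0.5000,1.7500)
o1: d²=178 > ρ²=61 → inactive
o2: d²=17 ≤ ρ²=61; F_rep = 18·(-1,-4)/17² = (-0.0623,-0.2491)
F = F_att + ΣF_rep = (0.4377,1.5009)
p' = p + 1/10·F = (1.0438,1.1501)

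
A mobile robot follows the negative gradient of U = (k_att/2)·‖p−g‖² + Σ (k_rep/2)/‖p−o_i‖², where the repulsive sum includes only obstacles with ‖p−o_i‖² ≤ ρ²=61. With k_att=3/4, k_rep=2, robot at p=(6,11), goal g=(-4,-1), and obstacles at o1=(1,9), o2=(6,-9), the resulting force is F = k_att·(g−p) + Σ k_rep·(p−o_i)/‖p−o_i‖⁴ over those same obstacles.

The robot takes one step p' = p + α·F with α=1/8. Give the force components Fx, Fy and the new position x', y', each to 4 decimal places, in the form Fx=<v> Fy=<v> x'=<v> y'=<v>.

F_att = 3/4·(g−p) = 3/4·(-10,-12) = (-7.5000,-9.0000)
o1: d²=29 ≤ ρ²=61; F_rep = 2·(5,2)/29² = (0.0119,0.0048)
o2: d²=400 > ρ²=61 → inactive
F = F_att + ΣF_rep = (-7.4881,-8.9952)
p' = p + 1/8·F = (5.0640,9.8756)

Fx=-7.4881 Fy=-8.9952 x'=5.0640 y'=9.8756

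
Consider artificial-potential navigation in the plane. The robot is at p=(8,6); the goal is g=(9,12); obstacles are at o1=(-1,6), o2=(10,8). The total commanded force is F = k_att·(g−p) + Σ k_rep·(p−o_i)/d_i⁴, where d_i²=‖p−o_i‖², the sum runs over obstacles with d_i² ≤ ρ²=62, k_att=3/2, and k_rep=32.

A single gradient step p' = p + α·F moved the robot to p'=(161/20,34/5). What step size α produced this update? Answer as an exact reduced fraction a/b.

α = 1/10

F_att = 3/2·(g−p) = 3/2·(1,6) = (1.5000,9.0000)
o1: d²=81 > ρ²=62 → inactive
o2: d²=8 ≤ ρ²=62; F_rep = 32·(-2,-2)/8² = (-1.0000,-1.0000)
F = F_att + ΣF_rep = (0.5000,8.0000)
Δp = p'−p = (0.0500,0.8000); α = Δx/Fx = (1/20) / (1/2) = 1/10
check: Δy/Fy = (4/5) / (8) = 1/10 ✓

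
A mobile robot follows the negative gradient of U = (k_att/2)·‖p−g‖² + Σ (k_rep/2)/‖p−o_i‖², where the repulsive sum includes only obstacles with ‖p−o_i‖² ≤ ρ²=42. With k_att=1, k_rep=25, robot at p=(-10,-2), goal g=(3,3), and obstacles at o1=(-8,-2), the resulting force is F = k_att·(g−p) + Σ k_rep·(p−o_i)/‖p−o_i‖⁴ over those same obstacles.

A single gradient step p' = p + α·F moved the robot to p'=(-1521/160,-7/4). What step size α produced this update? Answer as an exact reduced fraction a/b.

α = 1/20

F_att = 1·(g−p) = 1·(13,5) = (13.0000,5.0000)
o1: d²=4 ≤ ρ²=42; F_rep = 25·(-2,0)/4² = (-3.1250,0.0000)
F = F_att + ΣF_rep = (9.8750,5.0000)
Δp = p'−p = (0.4938,0.2500); α = Δx/Fx = (79/160) / (79/8) = 1/20
check: Δy/Fy = (1/4) / (5) = 1/20 ✓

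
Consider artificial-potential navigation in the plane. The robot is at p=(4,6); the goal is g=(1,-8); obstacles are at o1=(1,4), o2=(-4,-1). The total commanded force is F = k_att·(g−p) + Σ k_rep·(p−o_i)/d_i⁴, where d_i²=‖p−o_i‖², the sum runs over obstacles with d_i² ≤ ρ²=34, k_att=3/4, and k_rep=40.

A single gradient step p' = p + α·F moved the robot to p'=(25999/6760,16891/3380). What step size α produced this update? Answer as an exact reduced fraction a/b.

F_att = 3/4·(g−p) = 3/4·(-3,-14) = (-2.2500,-10.5000)
o1: d²=13 ≤ ρ²=34; F_rep = 40·(3,2)/13² = (0.7101,0.4734)
o2: d²=113 > ρ²=34 → inactive
F = F_att + ΣF_rep = (-1.5399,-10.0266)
Δp = p'−p = (-0.1540,-1.0027); α = Δx/Fx = (-1041/6760) / (-1041/676) = 1/10
check: Δy/Fy = (-3389/3380) / (-3389/338) = 1/10 ✓

α = 1/10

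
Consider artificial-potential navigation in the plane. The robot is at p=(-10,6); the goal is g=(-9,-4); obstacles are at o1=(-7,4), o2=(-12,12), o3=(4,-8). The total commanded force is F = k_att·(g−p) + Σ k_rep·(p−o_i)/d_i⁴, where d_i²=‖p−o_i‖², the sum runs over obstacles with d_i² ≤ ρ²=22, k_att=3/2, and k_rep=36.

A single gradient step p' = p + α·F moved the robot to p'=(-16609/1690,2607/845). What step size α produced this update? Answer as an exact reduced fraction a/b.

F_att = 3/2·(g−p) = 3/2·(1,-10) = (1.5000,-15.0000)
o1: d²=13 ≤ ρ²=22; F_rep = 36·(-3,2)/13² = (-0.6391,0.4260)
o2: d²=40 > ρ²=22 → inactive
o3: d²=392 > ρ²=22 → inactive
F = F_att + ΣF_rep = (0.8609,-14.5740)
Δp = p'−p = (0.1722,-2.9148); α = Δx/Fx = (291/1690) / (291/338) = 1/5
check: Δy/Fy = (-2463/845) / (-2463/169) = 1/5 ✓

α = 1/5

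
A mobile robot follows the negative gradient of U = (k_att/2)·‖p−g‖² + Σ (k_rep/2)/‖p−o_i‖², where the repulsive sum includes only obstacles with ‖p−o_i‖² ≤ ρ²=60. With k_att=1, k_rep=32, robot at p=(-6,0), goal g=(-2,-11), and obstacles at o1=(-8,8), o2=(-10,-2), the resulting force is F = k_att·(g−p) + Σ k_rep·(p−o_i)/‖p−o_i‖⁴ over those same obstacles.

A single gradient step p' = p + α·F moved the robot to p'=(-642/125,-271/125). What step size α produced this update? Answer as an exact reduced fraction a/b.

α = 1/5

F_att = 1·(g−p) = 1·(4,-11) = (4.0000,-11.0000)
o1: d²=68 > ρ²=60 → inactive
o2: d²=20 ≤ ρ²=60; F_rep = 32·(4,2)/20² = (0.3200,0.1600)
F = F_att + ΣF_rep = (4.3200,-10.8400)
Δp = p'−p = (0.8640,-2.1680); α = Δx/Fx = (108/125) / (108/25) = 1/5
check: Δy/Fy = (-271/125) / (-271/25) = 1/5 ✓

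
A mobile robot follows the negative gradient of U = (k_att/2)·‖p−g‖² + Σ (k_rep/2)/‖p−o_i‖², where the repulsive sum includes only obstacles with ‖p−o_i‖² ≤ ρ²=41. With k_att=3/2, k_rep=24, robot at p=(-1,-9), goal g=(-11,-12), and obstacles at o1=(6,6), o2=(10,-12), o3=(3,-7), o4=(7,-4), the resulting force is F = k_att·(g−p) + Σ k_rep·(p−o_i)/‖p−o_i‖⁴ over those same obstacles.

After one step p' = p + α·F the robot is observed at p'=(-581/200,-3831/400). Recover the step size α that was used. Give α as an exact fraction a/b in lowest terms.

F_att = 3/2·(g−p) = 3/2·(-10,-3) = (-15.0000,-4.5000)
o1: d²=274 > ρ²=41 → inactive
o2: d²=130 > ρ²=41 → inactive
o3: d²=20 ≤ ρ²=41; F_rep = 24·(-4,-2)/20² = (-0.2400,-0.1200)
o4: d²=89 > ρ²=41 → inactive
F = F_att + ΣF_rep = (-15.2400,-4.6200)
Δp = p'−p = (-1.9050,-0.5775); α = Δx/Fx = (-381/200) / (-381/25) = 1/8
check: Δy/Fy = (-231/400) / (-231/50) = 1/8 ✓

α = 1/8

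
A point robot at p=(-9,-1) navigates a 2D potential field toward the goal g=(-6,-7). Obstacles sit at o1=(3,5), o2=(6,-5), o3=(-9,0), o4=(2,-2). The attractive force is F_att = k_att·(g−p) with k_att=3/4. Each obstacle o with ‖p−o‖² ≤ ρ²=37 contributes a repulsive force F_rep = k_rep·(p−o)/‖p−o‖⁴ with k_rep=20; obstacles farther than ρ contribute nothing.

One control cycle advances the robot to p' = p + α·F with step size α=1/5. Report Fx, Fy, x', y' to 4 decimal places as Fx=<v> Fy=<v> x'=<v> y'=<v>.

Fx=2.2500 Fy=-24.5000 x'=-8.5500 y'=-5.9000

F_att = 3/4·(g−p) = 3/4·(3,-6) = (2.2500,-4.5000)
o1: d²=180 > ρ²=37 → inactive
o2: d²=241 > ρ²=37 → inactive
o3: d²=1 ≤ ρ²=37; F_rep = 20·(0,-1)/1² = (0.0000,-20.0000)
o4: d²=122 > ρ²=37 → inactive
F = F_att + ΣF_rep = (2.2500,-24.5000)
p' = p + 1/5·F = (-8.5500,-5.9000)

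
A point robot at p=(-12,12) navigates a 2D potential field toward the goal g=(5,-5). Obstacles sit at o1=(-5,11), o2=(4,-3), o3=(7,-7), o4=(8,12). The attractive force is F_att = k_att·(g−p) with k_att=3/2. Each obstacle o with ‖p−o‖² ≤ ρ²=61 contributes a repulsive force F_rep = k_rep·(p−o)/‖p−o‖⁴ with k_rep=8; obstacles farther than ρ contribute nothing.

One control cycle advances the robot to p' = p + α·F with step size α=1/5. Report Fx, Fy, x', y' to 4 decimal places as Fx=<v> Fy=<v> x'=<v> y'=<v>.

F_att = 3/2·(g−p) = 3/2·(17,-17) = (25.5000,-25.5000)
o1: d²=50 ≤ ρ²=61; F_rep = 8·(-7,1)/50² = (-0.0224,0.0032)
o2: d²=481 > ρ²=61 → inactive
o3: d²=722 > ρ²=61 → inactive
o4: d²=400 > ρ²=61 → inactive
F = F_att + ΣF_rep = (25.4776,-25.4968)
p' = p + 1/5·F = (-6.9045,6.9006)

Fx=25.4776 Fy=-25.4968 x'=-6.9045 y'=6.9006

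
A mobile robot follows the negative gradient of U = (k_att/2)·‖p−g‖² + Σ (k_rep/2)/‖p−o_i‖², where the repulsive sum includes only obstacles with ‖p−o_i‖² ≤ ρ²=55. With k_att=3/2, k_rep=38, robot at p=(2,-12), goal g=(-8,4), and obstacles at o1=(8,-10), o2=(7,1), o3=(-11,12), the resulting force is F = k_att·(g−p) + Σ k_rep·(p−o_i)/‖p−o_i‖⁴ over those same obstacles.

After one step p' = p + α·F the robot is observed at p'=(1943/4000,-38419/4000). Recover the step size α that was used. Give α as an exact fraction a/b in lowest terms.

F_att = 3/2·(g−p) = 3/2·(-10,16) = (-15.0000,24.0000)
o1: d²=40 ≤ ρ²=55; F_rep = 38·(-6,-2)/40² = (-0.1425,-0.0475)
o2: d²=194 > ρ²=55 → inactive
o3: d²=745 > ρ²=55 → inactive
F = F_att + ΣF_rep = (-15.1425,23.9525)
Δp = p'−p = (-1.5143,2.3952); α = Δx/Fx = (-6057/4000) / (-6057/400) = 1/10
check: Δy/Fy = (9581/4000) / (9581/400) = 1/10 ✓

α = 1/10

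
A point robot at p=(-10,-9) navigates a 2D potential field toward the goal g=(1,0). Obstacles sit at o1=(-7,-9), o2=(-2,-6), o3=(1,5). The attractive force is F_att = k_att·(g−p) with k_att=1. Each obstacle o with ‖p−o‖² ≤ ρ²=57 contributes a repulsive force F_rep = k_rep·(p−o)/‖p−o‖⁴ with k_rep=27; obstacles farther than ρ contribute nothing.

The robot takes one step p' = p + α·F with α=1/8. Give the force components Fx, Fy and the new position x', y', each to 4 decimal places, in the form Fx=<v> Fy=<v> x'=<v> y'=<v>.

Fx=10.0000 Fy=9.0000 x'=-8.7500 y'=-7.8750

F_att = 1·(g−p) = 1·(11,9) = (11.0000,9.0000)
o1: d²=9 ≤ ρ²=57; F_rep = 27·(-3,0)/9² = (-1.0000,0.0000)
o2: d²=73 > ρ²=57 → inactive
o3: d²=317 > ρ²=57 → inactive
F = F_att + ΣF_rep = (10.0000,9.0000)
p' = p + 1/8·F = (-8.7500,-7.8750)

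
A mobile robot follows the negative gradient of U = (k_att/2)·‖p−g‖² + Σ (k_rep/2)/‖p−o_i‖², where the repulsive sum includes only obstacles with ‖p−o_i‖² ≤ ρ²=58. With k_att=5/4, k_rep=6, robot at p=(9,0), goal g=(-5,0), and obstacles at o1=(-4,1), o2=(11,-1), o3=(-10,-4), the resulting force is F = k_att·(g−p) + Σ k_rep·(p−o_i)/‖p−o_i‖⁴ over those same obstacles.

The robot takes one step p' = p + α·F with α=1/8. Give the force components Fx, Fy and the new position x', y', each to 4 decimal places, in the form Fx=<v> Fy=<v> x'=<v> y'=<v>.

Fx=-17.9800 Fy=0.2400 x'=6.7525 y'=0.0300

F_att = 5/4·(g−p) = 5/4·(-14,0) = (-17.5000,0.0000)
o1: d²=170 > ρ²=58 → inactive
o2: d²=5 ≤ ρ²=58; F_rep = 6·(-2,1)/5² = (-0.4800,0.2400)
o3: d²=377 > ρ²=58 → inactive
F = F_att + ΣF_rep = (-17.9800,0.2400)
p' = p + 1/8·F = (6.7525,0.0300)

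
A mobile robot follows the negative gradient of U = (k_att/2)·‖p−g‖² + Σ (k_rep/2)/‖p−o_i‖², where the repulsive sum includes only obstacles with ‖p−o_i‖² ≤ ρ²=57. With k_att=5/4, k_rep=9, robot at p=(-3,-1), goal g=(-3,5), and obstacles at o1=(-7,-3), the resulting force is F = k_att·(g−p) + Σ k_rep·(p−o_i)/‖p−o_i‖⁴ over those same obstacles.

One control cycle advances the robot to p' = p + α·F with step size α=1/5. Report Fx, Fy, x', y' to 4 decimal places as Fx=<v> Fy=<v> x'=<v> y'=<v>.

Fx=0.0900 Fy=7.5450 x'=-2.9820 y'=0.5090

F_att = 5/4·(g−p) = 5/4·(0,6) = (0.0000,7.5000)
o1: d²=20 ≤ ρ²=57; F_rep = 9·(4,2)/20² = (0.0900,0.0450)
F = F_att + ΣF_rep = (0.0900,7.5450)
p' = p + 1/5·F = (-2.9820,0.5090)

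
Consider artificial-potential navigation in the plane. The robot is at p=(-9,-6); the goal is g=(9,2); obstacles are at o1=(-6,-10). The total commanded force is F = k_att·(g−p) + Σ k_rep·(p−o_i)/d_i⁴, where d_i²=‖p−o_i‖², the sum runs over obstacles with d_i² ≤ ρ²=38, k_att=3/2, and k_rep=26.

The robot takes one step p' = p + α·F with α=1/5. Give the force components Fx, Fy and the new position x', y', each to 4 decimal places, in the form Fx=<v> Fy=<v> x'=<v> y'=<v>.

Fx=26.8752 Fy=12.1664 x'=-3.6250 y'=-3.5667

F_att = 3/2·(g−p) = 3/2·(18,8) = (27.0000,12.0000)
o1: d²=25 ≤ ρ²=38; F_rep = 26·(-3,4)/25² = (-0.1248,0.1664)
F = F_att + ΣF_rep = (26.8752,12.1664)
p' = p + 1/5·F = (-3.6250,-3.5667)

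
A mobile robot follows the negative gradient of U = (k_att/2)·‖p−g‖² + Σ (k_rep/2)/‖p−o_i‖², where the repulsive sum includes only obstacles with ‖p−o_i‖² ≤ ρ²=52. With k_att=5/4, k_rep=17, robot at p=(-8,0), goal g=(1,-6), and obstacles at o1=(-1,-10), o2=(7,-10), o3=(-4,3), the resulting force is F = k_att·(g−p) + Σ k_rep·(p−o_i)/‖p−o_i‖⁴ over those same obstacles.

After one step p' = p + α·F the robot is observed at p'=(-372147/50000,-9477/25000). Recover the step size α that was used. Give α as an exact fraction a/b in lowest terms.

F_att = 5/4·(g−p) = 5/4·(9,-6) = (11.2500,-7.5000)
o1: d²=149 > ρ²=52 → inactive
o2: d²=325 > ρ²=52 → inactive
o3: d²=25 ≤ ρ²=52; F_rep = 17·(-4,-3)/25² = (-0.1088,-0.0816)
F = F_att + ΣF_rep = (11.1412,-7.5816)
Δp = p'−p = (0.5571,-0.3791); α = Δx/Fx = (27853/50000) / (27853/2500) = 1/20
check: Δy/Fy = (-9477/25000) / (-9477/1250) = 1/20 ✓

α = 1/20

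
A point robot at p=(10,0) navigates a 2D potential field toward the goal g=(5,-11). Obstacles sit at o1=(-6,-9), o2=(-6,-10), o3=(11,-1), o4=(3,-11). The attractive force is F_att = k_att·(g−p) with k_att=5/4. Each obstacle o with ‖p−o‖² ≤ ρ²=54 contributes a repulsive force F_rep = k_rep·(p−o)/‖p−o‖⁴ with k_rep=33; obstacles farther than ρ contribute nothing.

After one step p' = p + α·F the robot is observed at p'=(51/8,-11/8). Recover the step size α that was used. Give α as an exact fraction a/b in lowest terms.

F_att = 5/4·(g−p) = 5/4·(-5,-11) = (-6.2500,-13.7500)
o1: d²=337 > ρ²=54 → inactive
o2: d²=356 > ρ²=54 → inactive
o3: d²=2 ≤ ρ²=54; F_rep = 33·(-1,1)/2² = (-8.2500,8.2500)
o4: d²=170 > ρ²=54 → inactive
F = F_att + ΣF_rep = (-14.5000,-5.5000)
Δp = p'−p = (-3.6250,-1.3750); α = Δx/Fx = (-29/8) / (-29/2) = 1/4
check: Δy/Fy = (-11/8) / (-11/2) = 1/4 ✓

α = 1/4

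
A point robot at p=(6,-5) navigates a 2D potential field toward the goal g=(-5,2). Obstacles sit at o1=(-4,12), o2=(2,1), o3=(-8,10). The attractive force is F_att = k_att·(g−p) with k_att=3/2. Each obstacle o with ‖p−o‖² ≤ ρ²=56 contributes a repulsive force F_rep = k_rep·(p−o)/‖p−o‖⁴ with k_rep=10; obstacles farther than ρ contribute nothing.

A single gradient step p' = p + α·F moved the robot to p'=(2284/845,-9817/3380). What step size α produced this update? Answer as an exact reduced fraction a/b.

α = 1/5

F_att = 3/2·(g−p) = 3/2·(-11,7) = (-16.5000,10.5000)
o1: d²=389 > ρ²=56 → inactive
o2: d²=52 ≤ ρ²=56; F_rep = 10·(4,-6)/52² = (0.0148,-0.0222)
o3: d²=421 > ρ²=56 → inactive
F = F_att + ΣF_rep = (-16.4852,10.4778)
Δp = p'−p = (-3.2970,2.0956); α = Δx/Fx = (-2786/845) / (-2786/169) = 1/5
check: Δy/Fy = (7083/3380) / (7083/676) = 1/5 ✓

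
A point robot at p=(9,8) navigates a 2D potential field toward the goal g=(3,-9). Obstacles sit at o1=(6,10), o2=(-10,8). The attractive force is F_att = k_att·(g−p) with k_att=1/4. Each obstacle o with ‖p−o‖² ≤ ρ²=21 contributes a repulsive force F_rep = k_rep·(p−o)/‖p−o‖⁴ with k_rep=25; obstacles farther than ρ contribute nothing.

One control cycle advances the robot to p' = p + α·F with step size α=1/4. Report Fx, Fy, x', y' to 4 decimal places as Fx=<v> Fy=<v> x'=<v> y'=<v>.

F_att = 1/4·(g−p) = 1/4·(-6,-17) = (-1.5000,-4.2500)
o1: d²=13 ≤ ρ²=21; F_rep = 25·(3,-2)/13² = (0.4438,-0.2959)
o2: d²=361 > ρ²=21 → inactive
F = F_att + ΣF_rep = (-1.0562,-4.5459)
p' = p + 1/4·F = (8.7359,6.8635)

Fx=-1.0562 Fy=-4.5459 x'=8.7359 y'=6.8635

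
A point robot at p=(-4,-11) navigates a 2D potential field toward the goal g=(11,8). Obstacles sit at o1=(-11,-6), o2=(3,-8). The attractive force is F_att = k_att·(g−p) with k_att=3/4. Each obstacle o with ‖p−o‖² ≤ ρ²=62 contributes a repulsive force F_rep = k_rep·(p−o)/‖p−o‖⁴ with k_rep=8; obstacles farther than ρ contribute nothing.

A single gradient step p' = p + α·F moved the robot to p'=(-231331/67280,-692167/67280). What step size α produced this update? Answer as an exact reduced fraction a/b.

α = 1/20

F_att = 3/4·(g−p) = 3/4·(15,19) = (11.2500,14.2500)
o1: d²=74 > ρ²=62 → inactive
o2: d²=58 ≤ ρ²=62; F_rep = 8·(-7,-3)/58² = (-0.0166,-0.0071)
F = F_att + ΣF_rep = (11.2334,14.2429)
Δp = p'−p = (0.5617,0.7121); α = Δx/Fx = (37789/67280) / (37789/3364) = 1/20
check: Δy/Fy = (47913/67280) / (47913/3364) = 1/20 ✓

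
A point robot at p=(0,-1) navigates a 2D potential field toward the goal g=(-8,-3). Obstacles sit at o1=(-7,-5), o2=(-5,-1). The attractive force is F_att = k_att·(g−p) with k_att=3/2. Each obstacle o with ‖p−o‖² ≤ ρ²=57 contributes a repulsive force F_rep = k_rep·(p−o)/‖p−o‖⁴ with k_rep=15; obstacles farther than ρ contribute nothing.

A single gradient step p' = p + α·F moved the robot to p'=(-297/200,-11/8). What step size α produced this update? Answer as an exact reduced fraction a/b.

F_att = 3/2·(g−p) = 3/2·(-8,-2) = (-12.0000,-3.0000)
o1: d²=65 > ρ²=57 → inactive
o2: d²=25 ≤ ρ²=57; F_rep = 15·(5,0)/25² = (0.1200,0.0000)
F = F_att + ΣF_rep = (-11.8800,-3.0000)
Δp = p'−p = (-1.4850,-0.3750); α = Δx/Fx = (-297/200) / (-297/25) = 1/8
check: Δy/Fy = (-3/8) / (-3) = 1/8 ✓

α = 1/8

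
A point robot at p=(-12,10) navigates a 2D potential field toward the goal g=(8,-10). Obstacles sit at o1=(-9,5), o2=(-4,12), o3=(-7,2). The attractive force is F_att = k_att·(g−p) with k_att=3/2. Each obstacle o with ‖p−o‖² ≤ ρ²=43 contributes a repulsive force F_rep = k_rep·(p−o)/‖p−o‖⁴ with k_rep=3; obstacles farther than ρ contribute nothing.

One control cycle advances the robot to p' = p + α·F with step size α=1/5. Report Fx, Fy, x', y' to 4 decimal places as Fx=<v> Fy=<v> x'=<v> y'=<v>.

F_att = 3/2·(g−p) = 3/2·(20,-20) = (30.0000,-30.0000)
o1: d²=34 ≤ ρ²=43; F_rep = 3·(-3,5)/34² = (-0.0078,0.0130)
o2: d²=68 > ρ²=43 → inactive
o3: d²=89 > ρ²=43 → inactive
F = F_att + ΣF_rep = (29.9922,-29.9870)
p' = p + 1/5·F = (-6.0016,4.0026)

Fx=29.9922 Fy=-29.9870 x'=-6.0016 y'=4.0026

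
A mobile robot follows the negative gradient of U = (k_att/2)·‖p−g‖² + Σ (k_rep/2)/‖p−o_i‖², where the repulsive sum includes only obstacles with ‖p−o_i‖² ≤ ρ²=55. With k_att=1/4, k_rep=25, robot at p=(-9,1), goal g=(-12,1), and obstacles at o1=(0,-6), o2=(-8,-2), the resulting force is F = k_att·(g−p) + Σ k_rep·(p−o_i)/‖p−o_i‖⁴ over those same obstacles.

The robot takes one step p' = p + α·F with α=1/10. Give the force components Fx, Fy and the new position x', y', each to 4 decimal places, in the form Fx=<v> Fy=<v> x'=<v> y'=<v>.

F_att = 1/4·(g−p) = 1/4·(-3,0) = (-0.7500,0.0000)
o1: d²=130 > ρ²=55 → inactive
o2: d²=10 ≤ ρ²=55; F_rep = 25·(-1,3)/10² = (-0.2500,0.7500)
F = F_att + ΣF_rep = (-1.0000,0.7500)
p' = p + 1/10·F = (-9.1000,1.0750)

Fx=-1.0000 Fy=0.7500 x'=-9.1000 y'=1.0750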